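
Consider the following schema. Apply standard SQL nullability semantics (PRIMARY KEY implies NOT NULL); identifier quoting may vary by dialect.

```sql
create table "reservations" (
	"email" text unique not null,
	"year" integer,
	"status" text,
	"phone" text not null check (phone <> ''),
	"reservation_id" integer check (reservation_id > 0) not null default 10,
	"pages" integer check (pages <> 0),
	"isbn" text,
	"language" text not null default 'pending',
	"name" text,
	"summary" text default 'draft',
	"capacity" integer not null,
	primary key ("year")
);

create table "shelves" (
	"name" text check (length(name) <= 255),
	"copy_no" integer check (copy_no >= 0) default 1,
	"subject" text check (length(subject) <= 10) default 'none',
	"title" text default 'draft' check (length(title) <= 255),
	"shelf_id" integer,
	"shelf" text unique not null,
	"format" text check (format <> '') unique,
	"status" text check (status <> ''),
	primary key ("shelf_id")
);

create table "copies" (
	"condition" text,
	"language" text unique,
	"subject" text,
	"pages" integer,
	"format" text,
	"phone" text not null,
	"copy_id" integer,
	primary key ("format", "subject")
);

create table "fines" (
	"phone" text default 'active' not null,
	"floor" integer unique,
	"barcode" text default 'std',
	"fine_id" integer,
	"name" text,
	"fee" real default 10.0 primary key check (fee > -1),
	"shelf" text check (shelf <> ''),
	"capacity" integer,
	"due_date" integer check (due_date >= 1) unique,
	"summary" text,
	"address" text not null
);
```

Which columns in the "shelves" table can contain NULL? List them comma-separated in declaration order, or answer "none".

- name: CHECK does not forbid NULL (a CHECK constraint passes when its expression is NULL) → nullable.
- copy_no: CHECK does not forbid NULL (a CHECK constraint passes when its expression is NULL) → nullable.
- subject: CHECK does not forbid NULL (a CHECK constraint passes when its expression is NULL) → nullable.
- title: CHECK does not forbid NULL (a CHECK constraint passes when its expression is NULL) → nullable.
- shelf_id: part of the PRIMARY KEY, which implies NOT NULL → not nullable.
- shelf: declared NOT NULL → not nullable.
- format: CHECK does not forbid NULL (a CHECK constraint passes when its expression is NULL) → nullable.
- status: CHECK does not forbid NULL (a CHECK constraint passes when its expression is NULL) → nullable.

name, copy_no, subject, title, format, status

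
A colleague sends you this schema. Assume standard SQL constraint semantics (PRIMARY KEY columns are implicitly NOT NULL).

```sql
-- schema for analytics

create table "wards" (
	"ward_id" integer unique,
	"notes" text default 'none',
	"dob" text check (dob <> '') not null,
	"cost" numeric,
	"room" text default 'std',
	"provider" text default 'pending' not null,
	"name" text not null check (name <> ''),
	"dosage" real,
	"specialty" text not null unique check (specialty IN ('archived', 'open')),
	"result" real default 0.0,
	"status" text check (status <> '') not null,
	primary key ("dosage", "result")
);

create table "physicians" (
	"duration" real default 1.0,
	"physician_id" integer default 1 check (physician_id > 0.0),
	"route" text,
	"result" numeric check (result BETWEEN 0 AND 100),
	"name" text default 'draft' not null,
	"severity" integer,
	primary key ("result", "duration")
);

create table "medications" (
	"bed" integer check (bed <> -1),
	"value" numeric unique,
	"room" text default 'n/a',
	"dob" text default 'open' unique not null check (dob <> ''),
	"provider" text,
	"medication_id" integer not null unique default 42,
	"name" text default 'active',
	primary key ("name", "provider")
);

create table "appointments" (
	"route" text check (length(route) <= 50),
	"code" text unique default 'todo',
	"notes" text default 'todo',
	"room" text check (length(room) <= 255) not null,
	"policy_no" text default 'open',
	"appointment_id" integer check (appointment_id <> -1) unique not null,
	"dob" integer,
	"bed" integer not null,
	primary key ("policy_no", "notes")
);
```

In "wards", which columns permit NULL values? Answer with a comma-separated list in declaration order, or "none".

ward_id, notes, cost, room

- ward_id: UNIQUE does not imply NOT NULL → nullable.
- notes: DEFAULT only fills an omitted column; an explicit NULL is still allowed → nullable.
- dob: declared NOT NULL → not nullable.
- cost: no NOT NULL constraint applies → nullable.
- room: DEFAULT only fills an omitted column; an explicit NULL is still allowed → nullable.
- provider: declared NOT NULL → not nullable.
- name: declared NOT NULL → not nullable.
- dosage: part of the PRIMARY KEY, which implies NOT NULL → not nullable.
- specialty: declared NOT NULL → not nullable.
- result: part of the PRIMARY KEY, which implies NOT NULL → not nullable.
- status: declared NOT NULL → not nullable.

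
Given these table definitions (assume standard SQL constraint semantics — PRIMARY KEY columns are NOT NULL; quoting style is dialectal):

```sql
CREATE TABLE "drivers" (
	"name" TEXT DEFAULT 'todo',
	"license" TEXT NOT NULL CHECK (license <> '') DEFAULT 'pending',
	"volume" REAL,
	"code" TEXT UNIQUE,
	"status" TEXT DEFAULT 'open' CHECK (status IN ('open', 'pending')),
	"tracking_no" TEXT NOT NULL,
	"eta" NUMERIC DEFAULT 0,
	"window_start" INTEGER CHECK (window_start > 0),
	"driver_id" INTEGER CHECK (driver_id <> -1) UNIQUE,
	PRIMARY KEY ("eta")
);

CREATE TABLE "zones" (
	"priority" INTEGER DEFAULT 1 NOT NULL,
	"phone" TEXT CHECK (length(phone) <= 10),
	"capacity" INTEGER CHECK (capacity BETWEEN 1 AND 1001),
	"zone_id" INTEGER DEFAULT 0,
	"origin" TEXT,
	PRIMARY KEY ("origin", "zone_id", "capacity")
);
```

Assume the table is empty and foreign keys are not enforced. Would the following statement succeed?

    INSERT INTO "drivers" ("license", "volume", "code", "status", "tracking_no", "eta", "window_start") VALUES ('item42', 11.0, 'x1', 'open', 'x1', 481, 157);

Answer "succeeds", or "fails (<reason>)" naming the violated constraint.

succeeds

NOT NULL columns: eta is supplied; license is supplied; tracking_no is supplied.
CHECK constraints: 'item42' satisfies (license <> ''); 'open' satisfies (status IN ('open', 'pending')); 157 satisfies (window_start > 0).
No constraint is violated.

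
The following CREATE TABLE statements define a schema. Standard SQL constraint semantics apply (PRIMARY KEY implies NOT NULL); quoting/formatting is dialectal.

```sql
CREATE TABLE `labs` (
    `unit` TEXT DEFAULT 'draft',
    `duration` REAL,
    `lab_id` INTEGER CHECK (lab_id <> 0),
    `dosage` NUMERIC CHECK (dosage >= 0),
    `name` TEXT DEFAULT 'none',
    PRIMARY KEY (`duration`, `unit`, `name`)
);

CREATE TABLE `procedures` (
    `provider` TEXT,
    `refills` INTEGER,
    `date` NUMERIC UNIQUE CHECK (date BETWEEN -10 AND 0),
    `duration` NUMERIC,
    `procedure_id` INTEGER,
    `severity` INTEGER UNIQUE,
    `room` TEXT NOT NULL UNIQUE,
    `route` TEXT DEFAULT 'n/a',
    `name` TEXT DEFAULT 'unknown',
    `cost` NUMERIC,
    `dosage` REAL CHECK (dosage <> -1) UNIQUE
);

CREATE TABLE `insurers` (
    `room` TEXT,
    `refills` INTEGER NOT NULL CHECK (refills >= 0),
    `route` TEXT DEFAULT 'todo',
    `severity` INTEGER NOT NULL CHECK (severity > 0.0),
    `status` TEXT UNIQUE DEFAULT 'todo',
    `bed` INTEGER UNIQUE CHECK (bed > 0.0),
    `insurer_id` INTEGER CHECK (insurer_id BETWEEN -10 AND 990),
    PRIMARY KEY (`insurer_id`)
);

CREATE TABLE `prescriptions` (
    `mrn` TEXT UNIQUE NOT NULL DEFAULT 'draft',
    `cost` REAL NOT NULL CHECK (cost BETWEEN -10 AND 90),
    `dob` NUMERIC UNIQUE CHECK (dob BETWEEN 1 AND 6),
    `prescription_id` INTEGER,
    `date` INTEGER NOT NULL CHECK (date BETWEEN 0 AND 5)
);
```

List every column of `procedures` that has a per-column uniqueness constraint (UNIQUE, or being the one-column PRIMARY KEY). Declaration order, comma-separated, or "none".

- provider: no UNIQUE or single-column PK constraint.
- refills: no UNIQUE or single-column PK constraint.
- date: declared UNIQUE → unique.
- duration: no UNIQUE or single-column PK constraint.
- procedure_id: no UNIQUE or single-column PK constraint.
- severity: declared UNIQUE → unique.
- room: declared UNIQUE → unique.
- route: no UNIQUE or single-column PK constraint.
- name: no UNIQUE or single-column PK constraint.
- cost: no UNIQUE or single-column PK constraint.
- dosage: declared UNIQUE → unique.

date, severity, room, dosage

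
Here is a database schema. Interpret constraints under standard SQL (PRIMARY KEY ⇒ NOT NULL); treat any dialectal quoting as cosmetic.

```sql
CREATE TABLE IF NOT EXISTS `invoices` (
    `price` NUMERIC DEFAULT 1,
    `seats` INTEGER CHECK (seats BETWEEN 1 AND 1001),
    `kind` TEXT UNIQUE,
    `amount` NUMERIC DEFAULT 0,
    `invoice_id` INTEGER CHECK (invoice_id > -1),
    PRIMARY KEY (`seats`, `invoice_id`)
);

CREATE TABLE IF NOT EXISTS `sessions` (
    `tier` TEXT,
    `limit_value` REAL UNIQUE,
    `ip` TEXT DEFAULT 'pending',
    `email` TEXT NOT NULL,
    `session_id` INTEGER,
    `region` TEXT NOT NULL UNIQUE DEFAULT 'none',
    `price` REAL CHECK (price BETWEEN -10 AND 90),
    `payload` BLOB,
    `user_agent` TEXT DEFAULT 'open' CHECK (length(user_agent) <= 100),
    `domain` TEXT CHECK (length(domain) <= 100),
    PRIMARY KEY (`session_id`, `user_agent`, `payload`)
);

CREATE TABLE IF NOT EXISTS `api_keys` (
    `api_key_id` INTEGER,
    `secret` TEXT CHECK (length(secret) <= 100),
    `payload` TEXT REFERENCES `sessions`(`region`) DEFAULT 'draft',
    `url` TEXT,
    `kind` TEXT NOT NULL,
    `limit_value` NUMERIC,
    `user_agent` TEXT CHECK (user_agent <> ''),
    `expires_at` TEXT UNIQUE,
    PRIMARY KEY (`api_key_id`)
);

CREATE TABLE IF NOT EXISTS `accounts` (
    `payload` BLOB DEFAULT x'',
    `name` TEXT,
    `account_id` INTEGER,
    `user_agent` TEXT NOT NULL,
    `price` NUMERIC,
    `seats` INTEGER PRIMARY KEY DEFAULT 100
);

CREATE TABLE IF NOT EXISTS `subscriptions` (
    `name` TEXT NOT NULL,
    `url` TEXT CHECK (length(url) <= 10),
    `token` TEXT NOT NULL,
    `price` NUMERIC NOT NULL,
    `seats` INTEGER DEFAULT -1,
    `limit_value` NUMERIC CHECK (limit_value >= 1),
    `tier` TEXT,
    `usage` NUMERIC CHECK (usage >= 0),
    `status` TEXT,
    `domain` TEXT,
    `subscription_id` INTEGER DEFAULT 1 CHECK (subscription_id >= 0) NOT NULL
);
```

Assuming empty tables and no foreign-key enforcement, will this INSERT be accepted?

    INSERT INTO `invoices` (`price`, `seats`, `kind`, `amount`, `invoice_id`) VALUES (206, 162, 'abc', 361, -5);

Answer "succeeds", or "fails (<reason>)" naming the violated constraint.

fails (CHECK on invoice_id)

The value -5 for invoice_id violates CHECK (invoice_id > -1).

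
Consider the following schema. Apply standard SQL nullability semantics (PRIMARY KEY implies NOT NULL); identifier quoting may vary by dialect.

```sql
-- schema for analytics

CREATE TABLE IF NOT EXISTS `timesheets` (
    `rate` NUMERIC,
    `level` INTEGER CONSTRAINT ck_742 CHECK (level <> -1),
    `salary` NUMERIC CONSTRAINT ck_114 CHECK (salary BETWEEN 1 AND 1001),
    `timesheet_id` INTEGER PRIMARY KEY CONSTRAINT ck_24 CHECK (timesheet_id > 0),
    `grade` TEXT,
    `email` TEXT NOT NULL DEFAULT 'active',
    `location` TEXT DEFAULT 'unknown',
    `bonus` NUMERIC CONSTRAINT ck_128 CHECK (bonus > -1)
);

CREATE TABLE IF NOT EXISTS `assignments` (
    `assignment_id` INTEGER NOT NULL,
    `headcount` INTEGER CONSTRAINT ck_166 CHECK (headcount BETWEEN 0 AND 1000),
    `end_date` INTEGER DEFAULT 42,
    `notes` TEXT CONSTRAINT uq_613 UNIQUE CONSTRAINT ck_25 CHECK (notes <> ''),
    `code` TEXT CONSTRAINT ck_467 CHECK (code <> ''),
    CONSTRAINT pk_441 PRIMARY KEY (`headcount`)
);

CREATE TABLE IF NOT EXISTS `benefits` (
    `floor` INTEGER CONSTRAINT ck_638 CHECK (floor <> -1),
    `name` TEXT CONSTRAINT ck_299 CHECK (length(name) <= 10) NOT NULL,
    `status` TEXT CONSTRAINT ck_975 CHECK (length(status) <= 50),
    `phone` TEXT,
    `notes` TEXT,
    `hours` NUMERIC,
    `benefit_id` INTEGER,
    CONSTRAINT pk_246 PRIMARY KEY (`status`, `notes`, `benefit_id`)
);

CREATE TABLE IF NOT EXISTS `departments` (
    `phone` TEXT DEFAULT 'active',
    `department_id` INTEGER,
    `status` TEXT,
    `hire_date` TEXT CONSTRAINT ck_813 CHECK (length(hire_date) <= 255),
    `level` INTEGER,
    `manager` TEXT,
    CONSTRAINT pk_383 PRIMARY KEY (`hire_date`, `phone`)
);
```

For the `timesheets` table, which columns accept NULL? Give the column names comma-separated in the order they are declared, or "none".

rate, level, salary, grade, location, bonus

- rate: no NOT NULL constraint applies → nullable.
- level: CHECK does not forbid NULL (a CHECK constraint passes when its expression is NULL) → nullable.
- salary: CHECK does not forbid NULL (a CHECK constraint passes when its expression is NULL) → nullable.
- timesheet_id: part of the PRIMARY KEY, which implies NOT NULL → not nullable.
- grade: no NOT NULL constraint applies → nullable.
- email: declared NOT NULL → not nullable.
- location: DEFAULT only fills an omitted column; an explicit NULL is still allowed → nullable.
- bonus: CHECK does not forbid NULL (a CHECK constraint passes when its expression is NULL) → nullable.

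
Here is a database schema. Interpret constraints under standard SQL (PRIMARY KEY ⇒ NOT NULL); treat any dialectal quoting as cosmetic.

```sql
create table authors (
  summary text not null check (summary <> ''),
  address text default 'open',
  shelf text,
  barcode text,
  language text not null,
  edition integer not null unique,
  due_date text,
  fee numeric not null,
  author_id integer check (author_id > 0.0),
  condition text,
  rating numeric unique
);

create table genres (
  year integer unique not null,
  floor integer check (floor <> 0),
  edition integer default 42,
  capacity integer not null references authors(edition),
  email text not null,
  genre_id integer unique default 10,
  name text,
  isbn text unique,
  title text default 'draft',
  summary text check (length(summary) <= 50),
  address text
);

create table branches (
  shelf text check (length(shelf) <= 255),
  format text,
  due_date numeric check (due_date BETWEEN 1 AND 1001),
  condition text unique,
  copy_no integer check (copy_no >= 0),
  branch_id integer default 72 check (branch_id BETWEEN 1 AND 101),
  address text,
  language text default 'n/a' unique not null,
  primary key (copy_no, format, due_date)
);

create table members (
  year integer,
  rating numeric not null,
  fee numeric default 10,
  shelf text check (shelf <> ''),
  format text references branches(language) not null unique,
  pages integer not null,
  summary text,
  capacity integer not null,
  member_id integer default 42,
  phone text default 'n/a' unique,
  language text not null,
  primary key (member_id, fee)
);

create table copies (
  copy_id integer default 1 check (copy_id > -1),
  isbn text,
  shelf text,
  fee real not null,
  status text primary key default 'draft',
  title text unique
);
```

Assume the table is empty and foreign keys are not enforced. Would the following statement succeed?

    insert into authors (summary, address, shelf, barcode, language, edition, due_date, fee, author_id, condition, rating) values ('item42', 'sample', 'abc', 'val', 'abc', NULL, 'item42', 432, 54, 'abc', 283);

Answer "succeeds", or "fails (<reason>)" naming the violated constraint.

edition is explicitly set to NULL, but edition is declared NOT NULL.

fails (NOT NULL on edition)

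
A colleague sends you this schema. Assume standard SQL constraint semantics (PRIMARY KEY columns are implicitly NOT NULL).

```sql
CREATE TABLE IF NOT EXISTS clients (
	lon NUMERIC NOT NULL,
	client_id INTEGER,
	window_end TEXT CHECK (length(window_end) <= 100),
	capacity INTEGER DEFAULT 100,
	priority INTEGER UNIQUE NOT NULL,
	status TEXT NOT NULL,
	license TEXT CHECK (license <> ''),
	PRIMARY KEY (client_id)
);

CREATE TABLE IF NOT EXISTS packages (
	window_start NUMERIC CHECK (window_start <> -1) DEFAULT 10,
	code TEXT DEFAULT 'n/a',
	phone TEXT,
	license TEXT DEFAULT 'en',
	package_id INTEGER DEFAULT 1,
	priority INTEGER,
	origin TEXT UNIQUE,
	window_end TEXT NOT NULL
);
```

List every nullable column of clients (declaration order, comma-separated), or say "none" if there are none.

- lon: declared NOT NULL → not nullable.
- client_id: part of the PRIMARY KEY, which implies NOT NULL → not nullable.
- window_end: CHECK does not forbid NULL (a CHECK constraint passes when its expression is NULL) → nullable.
- capacity: DEFAULT only fills an omitted column; an explicit NULL is still allowed → nullable.
- priority: declared NOT NULL → not nullable.
- status: declared NOT NULL → not nullable.
- license: CHECK does not forbid NULL (a CHECK constraint passes when its expression is NULL) → nullable.

window_end, capacity, license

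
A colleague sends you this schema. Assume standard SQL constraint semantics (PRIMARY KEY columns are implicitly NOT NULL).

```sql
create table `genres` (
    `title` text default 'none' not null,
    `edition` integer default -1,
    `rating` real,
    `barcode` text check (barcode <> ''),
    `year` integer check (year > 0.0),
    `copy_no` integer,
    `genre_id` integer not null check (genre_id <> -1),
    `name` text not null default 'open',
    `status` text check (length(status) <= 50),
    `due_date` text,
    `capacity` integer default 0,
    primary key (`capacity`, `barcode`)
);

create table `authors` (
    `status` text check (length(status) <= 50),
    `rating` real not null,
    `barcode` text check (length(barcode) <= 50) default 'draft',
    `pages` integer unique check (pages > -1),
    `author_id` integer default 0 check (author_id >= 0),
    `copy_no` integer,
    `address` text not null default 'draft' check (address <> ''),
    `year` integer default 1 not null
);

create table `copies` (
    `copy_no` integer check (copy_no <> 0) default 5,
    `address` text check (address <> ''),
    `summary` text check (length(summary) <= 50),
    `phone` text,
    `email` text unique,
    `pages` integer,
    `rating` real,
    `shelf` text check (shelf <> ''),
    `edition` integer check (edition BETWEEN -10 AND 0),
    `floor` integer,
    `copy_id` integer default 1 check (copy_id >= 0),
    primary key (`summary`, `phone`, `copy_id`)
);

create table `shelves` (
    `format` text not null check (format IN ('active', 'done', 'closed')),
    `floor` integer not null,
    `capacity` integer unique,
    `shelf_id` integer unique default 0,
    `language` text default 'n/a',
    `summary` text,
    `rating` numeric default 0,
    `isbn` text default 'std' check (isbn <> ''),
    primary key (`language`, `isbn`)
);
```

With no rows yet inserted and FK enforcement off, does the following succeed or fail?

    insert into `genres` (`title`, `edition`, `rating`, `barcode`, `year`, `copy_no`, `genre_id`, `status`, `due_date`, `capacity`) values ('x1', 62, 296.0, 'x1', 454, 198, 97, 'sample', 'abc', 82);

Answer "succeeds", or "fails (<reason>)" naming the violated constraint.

succeeds

NOT NULL columns: barcode is supplied; capacity is supplied; genre_id is supplied; name defaults to 'open'; title is supplied.
CHECK constraints: 'x1' satisfies (barcode <> ''); 454 satisfies (year > 0.0); 97 satisfies (genre_id <> -1); 'sample' satisfies (length(status) <= 50).
No constraint is violated.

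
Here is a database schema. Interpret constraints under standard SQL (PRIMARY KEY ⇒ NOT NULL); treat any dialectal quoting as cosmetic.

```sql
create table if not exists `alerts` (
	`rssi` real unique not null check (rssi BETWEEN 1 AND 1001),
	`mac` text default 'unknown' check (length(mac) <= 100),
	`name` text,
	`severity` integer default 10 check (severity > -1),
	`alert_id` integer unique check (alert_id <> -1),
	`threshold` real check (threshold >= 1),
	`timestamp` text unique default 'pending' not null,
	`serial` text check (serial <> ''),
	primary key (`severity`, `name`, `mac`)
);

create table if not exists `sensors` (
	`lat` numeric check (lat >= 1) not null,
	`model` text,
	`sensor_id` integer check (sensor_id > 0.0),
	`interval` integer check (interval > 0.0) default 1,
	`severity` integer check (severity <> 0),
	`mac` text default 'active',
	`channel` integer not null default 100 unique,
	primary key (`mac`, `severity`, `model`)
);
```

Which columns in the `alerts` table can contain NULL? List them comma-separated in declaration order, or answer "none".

- rssi: declared NOT NULL → not nullable.
- mac: part of the PRIMARY KEY, which implies NOT NULL → not nullable.
- name: part of the PRIMARY KEY, which implies NOT NULL → not nullable.
- severity: part of the PRIMARY KEY, which implies NOT NULL → not nullable.
- alert_id: CHECK does not forbid NULL (a CHECK constraint passes when its expression is NULL) → nullable.
- threshold: CHECK does not forbid NULL (a CHECK constraint passes when its expression is NULL) → nullable.
- timestamp: declared NOT NULL → not nullable.
- serial: CHECK does not forbid NULL (a CHECK constraint passes when its expression is NULL) → nullable.

alert_id, threshold, serial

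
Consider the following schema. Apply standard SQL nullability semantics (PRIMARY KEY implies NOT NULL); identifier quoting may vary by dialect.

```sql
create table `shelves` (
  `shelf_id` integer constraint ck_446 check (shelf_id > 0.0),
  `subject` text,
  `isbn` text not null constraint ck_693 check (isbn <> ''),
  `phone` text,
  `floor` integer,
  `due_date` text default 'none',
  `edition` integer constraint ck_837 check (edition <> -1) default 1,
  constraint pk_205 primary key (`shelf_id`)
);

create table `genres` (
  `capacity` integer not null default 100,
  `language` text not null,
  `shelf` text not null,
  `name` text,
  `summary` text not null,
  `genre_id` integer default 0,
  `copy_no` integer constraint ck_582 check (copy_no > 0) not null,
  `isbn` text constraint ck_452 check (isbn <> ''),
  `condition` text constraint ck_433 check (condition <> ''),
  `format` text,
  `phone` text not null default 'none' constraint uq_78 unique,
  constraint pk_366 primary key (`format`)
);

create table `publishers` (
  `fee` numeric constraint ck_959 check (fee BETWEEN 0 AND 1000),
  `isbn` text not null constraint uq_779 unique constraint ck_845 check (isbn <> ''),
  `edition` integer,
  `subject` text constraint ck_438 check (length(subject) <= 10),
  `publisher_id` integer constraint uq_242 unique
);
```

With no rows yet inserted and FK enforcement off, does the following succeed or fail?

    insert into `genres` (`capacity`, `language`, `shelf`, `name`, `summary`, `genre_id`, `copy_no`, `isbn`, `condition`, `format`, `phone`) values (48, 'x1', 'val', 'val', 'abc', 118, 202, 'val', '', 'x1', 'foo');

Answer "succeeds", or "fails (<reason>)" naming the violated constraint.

fails (CHECK on condition)

The value '' for condition violates CHECK (condition <> '').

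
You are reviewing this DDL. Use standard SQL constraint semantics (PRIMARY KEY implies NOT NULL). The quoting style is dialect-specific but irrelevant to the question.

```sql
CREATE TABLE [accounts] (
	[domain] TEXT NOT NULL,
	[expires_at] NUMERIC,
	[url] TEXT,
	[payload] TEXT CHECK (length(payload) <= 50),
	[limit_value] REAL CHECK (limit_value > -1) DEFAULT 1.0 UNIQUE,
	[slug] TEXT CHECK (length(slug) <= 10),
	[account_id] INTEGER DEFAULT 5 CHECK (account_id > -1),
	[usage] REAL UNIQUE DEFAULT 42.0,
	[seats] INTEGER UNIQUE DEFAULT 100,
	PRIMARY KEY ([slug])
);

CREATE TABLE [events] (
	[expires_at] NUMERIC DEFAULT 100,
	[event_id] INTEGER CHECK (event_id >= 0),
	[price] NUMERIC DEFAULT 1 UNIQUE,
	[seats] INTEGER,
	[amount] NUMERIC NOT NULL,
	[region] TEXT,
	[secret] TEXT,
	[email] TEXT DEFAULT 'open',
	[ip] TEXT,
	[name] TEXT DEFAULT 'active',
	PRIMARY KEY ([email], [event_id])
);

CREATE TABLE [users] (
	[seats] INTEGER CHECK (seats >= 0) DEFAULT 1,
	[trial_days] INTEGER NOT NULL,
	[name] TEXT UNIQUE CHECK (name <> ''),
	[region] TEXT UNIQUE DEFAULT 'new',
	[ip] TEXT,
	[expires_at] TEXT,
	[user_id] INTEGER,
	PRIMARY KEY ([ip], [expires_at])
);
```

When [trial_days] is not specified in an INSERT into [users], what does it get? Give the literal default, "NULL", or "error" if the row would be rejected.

trial_days has no DEFAULT clause.
Omitting it would insert NULL, but it is declared NOT NULL, so the INSERT fails.

error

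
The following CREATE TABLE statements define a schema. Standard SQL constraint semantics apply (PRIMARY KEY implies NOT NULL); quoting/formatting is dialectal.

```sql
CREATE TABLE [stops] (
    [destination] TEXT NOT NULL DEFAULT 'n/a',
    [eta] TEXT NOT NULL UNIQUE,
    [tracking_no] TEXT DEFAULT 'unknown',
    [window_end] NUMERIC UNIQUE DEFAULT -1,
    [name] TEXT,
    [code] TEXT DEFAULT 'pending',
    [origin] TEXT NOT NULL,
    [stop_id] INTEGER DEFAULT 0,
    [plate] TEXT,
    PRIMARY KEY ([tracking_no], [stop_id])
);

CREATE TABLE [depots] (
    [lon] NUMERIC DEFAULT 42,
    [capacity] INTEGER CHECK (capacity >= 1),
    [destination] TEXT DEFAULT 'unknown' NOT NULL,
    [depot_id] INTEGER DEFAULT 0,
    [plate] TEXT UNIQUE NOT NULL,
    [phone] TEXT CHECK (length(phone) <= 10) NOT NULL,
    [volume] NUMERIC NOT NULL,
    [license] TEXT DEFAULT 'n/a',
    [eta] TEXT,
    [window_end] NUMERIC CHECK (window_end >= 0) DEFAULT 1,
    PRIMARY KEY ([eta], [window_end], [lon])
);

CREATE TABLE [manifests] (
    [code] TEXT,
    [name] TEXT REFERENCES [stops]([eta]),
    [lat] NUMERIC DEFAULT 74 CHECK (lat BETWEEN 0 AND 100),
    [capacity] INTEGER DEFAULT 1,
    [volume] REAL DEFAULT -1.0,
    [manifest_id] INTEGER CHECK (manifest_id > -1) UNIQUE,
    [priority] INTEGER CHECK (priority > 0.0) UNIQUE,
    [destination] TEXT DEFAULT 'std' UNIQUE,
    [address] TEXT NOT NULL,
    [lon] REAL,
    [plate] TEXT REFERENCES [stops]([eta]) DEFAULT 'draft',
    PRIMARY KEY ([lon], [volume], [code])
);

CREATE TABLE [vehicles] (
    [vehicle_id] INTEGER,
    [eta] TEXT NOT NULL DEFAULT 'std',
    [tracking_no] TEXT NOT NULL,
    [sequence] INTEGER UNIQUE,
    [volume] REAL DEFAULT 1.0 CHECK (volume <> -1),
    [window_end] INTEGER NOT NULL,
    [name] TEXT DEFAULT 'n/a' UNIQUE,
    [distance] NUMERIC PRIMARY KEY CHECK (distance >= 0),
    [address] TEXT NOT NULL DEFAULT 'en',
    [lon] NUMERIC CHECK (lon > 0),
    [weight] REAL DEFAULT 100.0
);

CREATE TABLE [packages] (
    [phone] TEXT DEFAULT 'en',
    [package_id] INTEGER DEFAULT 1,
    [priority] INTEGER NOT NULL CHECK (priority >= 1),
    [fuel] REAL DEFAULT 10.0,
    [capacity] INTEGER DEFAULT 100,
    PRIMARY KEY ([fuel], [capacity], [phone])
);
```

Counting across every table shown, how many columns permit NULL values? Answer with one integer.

stops: 4 nullable (window_end, name, code, plate — PK (tracking_no, stop_id) and explicit NOT NULL columns excluded).
depots: 3 nullable (capacity, depot_id, license — PK (eta, window_end, lon) and explicit NOT NULL columns excluded).
manifests: 7 nullable (name, lat, capacity, manifest_id, priority, destination, plate — PK (lon, volume, code) and explicit NOT NULL columns excluded).
vehicles: 6 nullable (vehicle_id, sequence, volume, name, lon, weight — PK (distance) and explicit NOT NULL columns excluded).
packages: 1 nullable (package_id — PK (fuel, capacity, phone) and explicit NOT NULL columns excluded).
Total: 4 + 3 + 7 + 6 + 1 = 21.

21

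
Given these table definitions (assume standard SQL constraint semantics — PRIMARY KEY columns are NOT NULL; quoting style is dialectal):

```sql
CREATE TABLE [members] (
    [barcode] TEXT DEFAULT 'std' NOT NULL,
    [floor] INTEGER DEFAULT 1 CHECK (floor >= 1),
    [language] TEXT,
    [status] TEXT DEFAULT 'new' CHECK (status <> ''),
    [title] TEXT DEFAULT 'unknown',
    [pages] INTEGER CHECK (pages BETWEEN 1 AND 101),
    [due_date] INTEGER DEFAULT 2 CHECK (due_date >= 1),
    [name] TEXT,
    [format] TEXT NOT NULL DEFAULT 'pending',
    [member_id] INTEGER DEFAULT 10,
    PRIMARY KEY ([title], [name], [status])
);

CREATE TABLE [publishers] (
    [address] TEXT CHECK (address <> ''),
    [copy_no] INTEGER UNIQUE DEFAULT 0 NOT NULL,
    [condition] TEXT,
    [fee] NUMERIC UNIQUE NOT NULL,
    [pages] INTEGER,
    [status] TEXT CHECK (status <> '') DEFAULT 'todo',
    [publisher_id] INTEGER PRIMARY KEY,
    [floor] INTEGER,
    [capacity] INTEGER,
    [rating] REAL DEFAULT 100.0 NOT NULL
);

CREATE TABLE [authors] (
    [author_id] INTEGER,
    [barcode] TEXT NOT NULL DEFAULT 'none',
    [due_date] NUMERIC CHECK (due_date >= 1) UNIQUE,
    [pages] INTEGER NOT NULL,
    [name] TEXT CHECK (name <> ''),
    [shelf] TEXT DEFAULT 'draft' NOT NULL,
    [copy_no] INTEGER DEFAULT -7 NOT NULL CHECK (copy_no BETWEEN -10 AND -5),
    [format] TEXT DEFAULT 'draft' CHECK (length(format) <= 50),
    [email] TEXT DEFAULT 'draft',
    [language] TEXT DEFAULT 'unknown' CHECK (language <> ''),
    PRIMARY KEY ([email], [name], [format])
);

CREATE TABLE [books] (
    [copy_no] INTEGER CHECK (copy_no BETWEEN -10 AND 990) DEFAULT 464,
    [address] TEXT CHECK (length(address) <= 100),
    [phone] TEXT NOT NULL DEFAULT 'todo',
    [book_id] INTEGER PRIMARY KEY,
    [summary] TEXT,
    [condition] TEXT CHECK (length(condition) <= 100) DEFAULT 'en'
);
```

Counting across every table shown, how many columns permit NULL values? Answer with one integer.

members: 5 nullable (floor, language, pages, due_date, member_id — PK (title, name, status) and explicit NOT NULL columns excluded).
publishers: 6 nullable (address, condition, pages, status, floor, capacity — PK (publisher_id) and explicit NOT NULL columns excluded).
authors: 3 nullable (author_id, due_date, language — PK (email, name, format) and explicit NOT NULL columns excluded).
books: 4 nullable (copy_no, address, summary, condition — PK (book_id) and explicit NOT NULL columns excluded).
Total: 5 + 6 + 3 + 4 = 18.

18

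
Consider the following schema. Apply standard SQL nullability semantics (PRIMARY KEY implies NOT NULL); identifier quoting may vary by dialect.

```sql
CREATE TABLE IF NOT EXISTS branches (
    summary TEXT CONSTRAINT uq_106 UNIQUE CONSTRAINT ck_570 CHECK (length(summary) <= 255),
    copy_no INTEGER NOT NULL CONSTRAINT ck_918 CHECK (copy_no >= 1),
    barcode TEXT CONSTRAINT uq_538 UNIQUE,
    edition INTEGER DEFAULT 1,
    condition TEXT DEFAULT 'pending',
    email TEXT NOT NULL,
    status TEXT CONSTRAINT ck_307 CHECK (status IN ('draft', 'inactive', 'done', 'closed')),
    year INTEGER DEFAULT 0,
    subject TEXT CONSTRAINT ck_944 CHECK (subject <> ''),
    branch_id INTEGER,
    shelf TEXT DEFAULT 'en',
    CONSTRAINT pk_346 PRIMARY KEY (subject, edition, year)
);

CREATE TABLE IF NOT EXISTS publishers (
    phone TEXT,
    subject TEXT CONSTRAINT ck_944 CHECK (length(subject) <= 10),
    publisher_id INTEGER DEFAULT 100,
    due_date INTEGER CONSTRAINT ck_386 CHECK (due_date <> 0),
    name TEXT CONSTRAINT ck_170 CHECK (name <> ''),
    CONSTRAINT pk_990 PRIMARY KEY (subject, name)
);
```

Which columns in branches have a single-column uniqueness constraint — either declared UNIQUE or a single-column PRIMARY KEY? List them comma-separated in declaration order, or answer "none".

summary, barcode

- summary: declared UNIQUE → unique.
- copy_no: no UNIQUE or single-column PK constraint.
- barcode: declared UNIQUE → unique.
- edition: part of a composite PRIMARY KEY — only the tuple is unique, not this column on its own.
- condition: no UNIQUE or single-column PK constraint.
- email: no UNIQUE or single-column PK constraint.
- status: no UNIQUE or single-column PK constraint.
- year: part of a composite PRIMARY KEY — only the tuple is unique, not this column on its own.
- subject: part of a composite PRIMARY KEY — only the tuple is unique, not this column on its own.
- branch_id: no UNIQUE or single-column PK constraint.
- shelf: no UNIQUE or single-column PK constraint.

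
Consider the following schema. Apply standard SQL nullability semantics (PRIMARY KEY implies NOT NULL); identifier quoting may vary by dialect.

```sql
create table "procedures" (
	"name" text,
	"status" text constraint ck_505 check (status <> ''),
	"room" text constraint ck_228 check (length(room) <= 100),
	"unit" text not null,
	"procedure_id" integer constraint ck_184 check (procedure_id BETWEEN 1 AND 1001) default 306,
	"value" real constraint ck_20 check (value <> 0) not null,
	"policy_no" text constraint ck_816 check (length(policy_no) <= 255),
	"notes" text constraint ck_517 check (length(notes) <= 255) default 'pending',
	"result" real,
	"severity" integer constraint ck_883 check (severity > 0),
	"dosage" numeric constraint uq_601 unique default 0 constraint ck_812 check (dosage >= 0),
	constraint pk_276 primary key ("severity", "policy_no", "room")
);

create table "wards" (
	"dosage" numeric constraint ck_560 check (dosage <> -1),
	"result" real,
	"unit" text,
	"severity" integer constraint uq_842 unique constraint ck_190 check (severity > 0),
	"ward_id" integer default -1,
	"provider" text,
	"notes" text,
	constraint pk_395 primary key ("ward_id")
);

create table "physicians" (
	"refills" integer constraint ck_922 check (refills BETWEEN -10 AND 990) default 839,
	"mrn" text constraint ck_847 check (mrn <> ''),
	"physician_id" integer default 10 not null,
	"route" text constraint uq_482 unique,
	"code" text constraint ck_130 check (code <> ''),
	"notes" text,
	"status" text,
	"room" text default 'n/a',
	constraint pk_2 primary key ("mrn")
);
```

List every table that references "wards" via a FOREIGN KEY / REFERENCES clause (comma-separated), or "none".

No REFERENCES clause anywhere in the schema names wards.

none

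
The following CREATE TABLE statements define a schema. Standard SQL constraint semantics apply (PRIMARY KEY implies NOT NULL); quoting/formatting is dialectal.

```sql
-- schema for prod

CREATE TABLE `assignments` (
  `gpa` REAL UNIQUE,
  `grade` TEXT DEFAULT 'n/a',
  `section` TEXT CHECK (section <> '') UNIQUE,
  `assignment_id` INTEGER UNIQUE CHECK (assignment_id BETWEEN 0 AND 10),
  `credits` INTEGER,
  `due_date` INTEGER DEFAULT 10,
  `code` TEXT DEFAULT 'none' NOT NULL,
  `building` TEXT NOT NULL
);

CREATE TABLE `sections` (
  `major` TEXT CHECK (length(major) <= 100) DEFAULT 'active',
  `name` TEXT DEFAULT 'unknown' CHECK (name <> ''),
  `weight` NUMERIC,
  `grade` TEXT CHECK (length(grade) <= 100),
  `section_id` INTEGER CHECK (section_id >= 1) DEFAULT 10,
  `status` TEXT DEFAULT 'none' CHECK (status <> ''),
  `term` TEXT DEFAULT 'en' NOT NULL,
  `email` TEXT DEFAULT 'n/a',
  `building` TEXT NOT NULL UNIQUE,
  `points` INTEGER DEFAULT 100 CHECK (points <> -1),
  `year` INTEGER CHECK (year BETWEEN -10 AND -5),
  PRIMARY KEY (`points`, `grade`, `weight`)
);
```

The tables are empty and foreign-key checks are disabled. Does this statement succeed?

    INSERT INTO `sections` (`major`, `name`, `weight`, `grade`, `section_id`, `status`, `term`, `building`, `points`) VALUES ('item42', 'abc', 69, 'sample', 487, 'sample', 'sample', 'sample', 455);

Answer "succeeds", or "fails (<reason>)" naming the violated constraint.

succeeds

NOT NULL columns: building is supplied; grade is supplied; points is supplied; term is supplied; weight is supplied.
CHECK constraints: 'item42' satisfies (length(major) <= 100); 'abc' satisfies (name <> ''); 'sample' satisfies (length(grade) <= 100); 487 satisfies (section_id >= 1); 'sample' satisfies (status <> ''); 455 satisfies (points <> -1).
No constraint is violated.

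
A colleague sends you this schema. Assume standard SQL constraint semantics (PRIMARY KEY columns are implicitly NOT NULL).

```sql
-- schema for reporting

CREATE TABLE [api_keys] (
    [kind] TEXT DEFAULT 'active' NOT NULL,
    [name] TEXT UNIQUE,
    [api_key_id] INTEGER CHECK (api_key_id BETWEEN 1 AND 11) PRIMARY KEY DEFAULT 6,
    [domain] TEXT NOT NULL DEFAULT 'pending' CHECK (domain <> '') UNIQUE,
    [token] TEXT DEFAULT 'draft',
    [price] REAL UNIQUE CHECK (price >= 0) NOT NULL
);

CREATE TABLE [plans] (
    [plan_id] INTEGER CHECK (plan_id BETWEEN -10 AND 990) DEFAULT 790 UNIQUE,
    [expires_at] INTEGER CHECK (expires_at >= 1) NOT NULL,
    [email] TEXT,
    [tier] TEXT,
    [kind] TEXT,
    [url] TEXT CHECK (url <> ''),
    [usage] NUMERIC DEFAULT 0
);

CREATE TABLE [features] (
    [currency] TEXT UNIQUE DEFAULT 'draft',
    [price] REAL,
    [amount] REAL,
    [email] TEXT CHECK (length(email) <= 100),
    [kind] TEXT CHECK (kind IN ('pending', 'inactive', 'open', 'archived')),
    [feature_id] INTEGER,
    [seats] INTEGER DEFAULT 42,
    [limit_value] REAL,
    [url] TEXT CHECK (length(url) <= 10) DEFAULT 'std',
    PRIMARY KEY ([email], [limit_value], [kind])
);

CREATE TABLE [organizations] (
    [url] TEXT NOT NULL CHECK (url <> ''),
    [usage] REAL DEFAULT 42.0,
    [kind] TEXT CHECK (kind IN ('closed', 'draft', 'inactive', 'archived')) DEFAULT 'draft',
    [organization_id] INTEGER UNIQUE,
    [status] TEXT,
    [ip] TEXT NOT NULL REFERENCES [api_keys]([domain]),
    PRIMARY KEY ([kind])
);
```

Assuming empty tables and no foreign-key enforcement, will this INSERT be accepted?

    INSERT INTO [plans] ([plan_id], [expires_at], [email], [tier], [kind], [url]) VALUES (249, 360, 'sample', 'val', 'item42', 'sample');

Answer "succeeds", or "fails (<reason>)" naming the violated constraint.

NOT NULL columns: expires_at is supplied.
CHECK constraints: 249 satisfies (plan_id BETWEEN -10 AND 990); 360 satisfies (expires_at >= 1); 'sample' satisfies (url <> '').
No constraint is violated.

succeeds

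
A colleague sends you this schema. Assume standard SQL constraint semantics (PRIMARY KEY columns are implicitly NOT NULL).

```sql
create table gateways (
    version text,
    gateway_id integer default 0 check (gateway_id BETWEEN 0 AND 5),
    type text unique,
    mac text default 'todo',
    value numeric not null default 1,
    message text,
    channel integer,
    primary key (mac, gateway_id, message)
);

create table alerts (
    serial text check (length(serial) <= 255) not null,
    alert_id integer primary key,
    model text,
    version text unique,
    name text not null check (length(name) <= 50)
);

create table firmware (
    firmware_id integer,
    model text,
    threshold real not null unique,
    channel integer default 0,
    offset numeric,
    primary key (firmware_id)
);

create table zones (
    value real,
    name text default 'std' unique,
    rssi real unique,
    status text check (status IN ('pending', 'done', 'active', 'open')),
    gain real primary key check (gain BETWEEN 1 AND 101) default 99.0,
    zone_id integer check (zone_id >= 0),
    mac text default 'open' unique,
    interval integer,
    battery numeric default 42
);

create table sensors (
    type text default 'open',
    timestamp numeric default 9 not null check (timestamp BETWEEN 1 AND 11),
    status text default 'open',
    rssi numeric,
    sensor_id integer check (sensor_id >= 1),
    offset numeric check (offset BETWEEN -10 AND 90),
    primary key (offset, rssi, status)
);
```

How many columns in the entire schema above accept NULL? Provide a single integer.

18

gateways: 3 nullable (version, type, channel — PK (mac, gateway_id, message) and explicit NOT NULL columns excluded).
alerts: 2 nullable (model, version — PK (alert_id) and explicit NOT NULL columns excluded).
firmware: 3 nullable (model, channel, offset — PK (firmware_id) and explicit NOT NULL columns excluded).
zones: 8 nullable (value, name, rssi, status, zone_id, mac, interval, battery — PK (gain) and explicit NOT NULL columns excluded).
sensors: 2 nullable (type, sensor_id — PK (offset, rssi, status) and explicit NOT NULL columns excluded).
Total: 3 + 2 + 3 + 8 + 2 = 18.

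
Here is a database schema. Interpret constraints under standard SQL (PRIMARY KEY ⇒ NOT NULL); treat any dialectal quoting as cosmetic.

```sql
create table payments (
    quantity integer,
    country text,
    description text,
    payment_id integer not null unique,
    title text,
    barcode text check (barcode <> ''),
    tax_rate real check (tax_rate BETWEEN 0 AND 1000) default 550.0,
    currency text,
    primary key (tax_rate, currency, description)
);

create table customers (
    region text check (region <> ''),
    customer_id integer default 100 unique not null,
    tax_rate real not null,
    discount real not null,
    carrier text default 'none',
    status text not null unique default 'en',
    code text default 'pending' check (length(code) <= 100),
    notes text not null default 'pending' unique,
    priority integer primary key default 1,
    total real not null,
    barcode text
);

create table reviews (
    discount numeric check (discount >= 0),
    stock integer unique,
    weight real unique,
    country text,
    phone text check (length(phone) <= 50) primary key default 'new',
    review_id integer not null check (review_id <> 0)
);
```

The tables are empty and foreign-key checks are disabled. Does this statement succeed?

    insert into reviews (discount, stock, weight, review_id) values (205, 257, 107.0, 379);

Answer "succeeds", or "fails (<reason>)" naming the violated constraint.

succeeds

NOT NULL columns: phone defaults to 'new'; review_id is supplied.
CHECK constraints: 205 satisfies (discount >= 0); 379 satisfies (review_id <> 0).
No constraint is violated.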